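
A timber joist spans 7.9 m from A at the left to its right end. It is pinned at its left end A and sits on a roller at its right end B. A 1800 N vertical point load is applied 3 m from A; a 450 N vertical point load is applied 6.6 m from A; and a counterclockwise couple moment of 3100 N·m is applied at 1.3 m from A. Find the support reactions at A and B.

Taking moments about A: B_y·7.9 − 1800·3 − 450·6.6 + 3100 = 0 → B_y = 5270/7.9 = 667.089 ≈ 667.1 N.
ΣF_y = 0: A_y + 667.089 − 1800 − 450 = 0 → A_y = 1583 N.
ΣF_x = 0: no horizontal applied forces, so A_x = 0.

A_x = 0, A_y = 1583 N, B_y = 667.1 N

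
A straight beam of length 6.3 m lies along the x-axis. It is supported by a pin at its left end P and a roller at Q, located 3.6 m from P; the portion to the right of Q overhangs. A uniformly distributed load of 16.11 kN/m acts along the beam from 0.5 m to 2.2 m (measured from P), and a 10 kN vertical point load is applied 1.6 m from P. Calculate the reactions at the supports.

P_x = 0, P_y = 22.67 kN, Q_y = 14.71 kN

Resultant of the distributed load: 16.11 × 1.7 = 27.387 kN at 1.35 m from P.
Taking moments about P: Q_y·3.6 − (16.11·1.7)·1.35 − 10·1.6 = 0 → Q_y = 52.97245/3.6 = 14.7146 ≈ 14.71 kN.
ΣF_y = 0: P_y + 14.7146 − 16.11·1.7 − 10 = 0 → P_y = 22.67 kN.
ΣF_x = 0: no horizontal applied forces, so P_x = 0.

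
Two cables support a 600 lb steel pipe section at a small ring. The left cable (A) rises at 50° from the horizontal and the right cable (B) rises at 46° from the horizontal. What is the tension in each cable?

ΣF_x = 0: −T_A·cos50° + T_B·cos46° = 0 → T_B = 0.925329·T_A.
ΣF_y = 0: T_A·sin50° + T_B·sin46° = 600.
Substitute: T_A·(0.766044 + 0.925329·0.71934) = 600 → T_A = 419.091 ≈ 419.1 lb.
Then T_B = 0.925329 × 419.091 = 387.8 lb.

T_A = 419.1 lb, T_B = 387.8 lb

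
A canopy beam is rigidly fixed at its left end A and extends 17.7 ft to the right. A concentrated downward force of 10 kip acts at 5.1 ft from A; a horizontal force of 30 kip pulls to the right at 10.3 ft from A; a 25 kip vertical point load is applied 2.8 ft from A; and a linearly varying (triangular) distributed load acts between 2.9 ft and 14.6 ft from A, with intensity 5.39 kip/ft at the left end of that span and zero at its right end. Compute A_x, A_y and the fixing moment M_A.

A_x = -30.00 kip, A_y = 66.53 kip, M_A = 335.4 kip·ft

Resultant of the triangular load: ½ × 5.39 × 11.7 = 31.5315 kip, acting at 6.8 ft from A (one-third of the span from the peak).
ΣF_x = 0: A_x + 30 = 0 → A_x = -30.00 kip.
ΣF_y = 0: A_y − 10 − 25 − ½·5.39·11.7 = 0 → A_y = 66.53 kip.
ΣM about A: M_A − 10·5.1 − 25·2.8 − (½·5.39·11.7)·6.8 = 0 → M_A = 335.4 kip·ft.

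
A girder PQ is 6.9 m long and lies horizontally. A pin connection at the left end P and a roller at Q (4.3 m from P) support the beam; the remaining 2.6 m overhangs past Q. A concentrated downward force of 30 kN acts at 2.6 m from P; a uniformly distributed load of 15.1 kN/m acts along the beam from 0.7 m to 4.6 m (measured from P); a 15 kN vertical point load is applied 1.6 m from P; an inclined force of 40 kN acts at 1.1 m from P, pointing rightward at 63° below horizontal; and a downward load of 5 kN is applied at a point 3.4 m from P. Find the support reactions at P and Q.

P_x = -18.16 kN, P_y = 71.45 kN, Q_y = 73.08 kN

Resultant of the distributed load: 15.1 × 3.9 = 58.89 kN at 2.65 m from P.
Taking moments about P: Q_y·4.3 − 30·2.6 − (15.1·3.9)·2.65 − 15·1.6 − 40·sin63°·1.1 − 5·3.4 = 0 → Q_y = 314.263/4.3 = 73.0844 ≈ 73.08 kN.
ΣF_y = 0: P_y + 73.0844 − 30 − 15.1·3.9 − 15 − 40·sin63° − 5 = 0 → P_y = 71.45 kN.
ΣF_x = 0: P_x + 40·cos63° = 0 → P_x = -18.16 kN.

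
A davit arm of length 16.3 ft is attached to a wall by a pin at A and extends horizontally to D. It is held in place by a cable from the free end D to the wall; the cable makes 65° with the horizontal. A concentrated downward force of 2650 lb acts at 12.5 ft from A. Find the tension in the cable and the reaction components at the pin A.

ΣM about A: T·sin65°·16.3 − 2650·12.5 = 0 → T = 33125/(16.3·0.906308) = 2242.29 ≈ 2242 lb.
ΣF_x = 0: A_x − T·cos65° = 0 → A_x = 2242.29 × 0.422618 = 947.6 lb.
ΣF_y = 0: A_y + T·sin65° − 2650 = 0 → A_y = 2650 − 2242.29 × 0.906308 = 617.8 lb.

T = 2242 lb, A_x = 947.6 lb, A_y = 617.8 lb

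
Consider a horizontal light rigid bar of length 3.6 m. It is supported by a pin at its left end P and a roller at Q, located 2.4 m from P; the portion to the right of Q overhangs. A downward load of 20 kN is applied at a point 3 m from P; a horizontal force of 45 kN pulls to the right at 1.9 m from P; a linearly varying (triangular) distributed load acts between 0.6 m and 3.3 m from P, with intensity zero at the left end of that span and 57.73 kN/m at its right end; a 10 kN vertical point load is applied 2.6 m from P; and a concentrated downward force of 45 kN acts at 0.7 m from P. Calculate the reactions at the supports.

P_x = -45.00 kN, P_y = 26.04 kN, Q_y = 126.9 kN

Resultant of the triangular load: ½ × 57.73 × 2.7 = 77.9355 kN, acting at 2.4 m from P (one-third of the span from the peak).
Moments about P: Q_y·2.4 − 20·3 − (½·57.73·2.7)·2.4 − 10·2.6 − 45·0.7 = 0 → Q_y = 304.5452/2.4 = 126.894 ≈ 126.9 kN.
ΣF_y = 0: P_y + 126.894 − 20 − ½·57.73·2.7 − 10 − 45 = 0 → P_y = 26.04 kN.
ΣF_x = 0: P_x + 45 = 0 → P_x = -45.00 kN.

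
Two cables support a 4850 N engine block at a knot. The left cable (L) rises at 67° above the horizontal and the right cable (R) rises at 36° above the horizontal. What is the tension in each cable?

T_L = 4027 N, T_R = 1945 N

ΣF_x = 0: −T_L·cos67° + T_R·cos36° = 0 → T_R = 0.48297·T_L.
ΣF_y = 0: T_L·sin67° + T_R·sin36° = 4850.
Substitute: T_L·(0.920505 + 0.48297·0.587785) = 4850 → T_L = 4026.94 ≈ 4027 N.
Then T_R = 0.48297 × 4026.94 = 1945 N.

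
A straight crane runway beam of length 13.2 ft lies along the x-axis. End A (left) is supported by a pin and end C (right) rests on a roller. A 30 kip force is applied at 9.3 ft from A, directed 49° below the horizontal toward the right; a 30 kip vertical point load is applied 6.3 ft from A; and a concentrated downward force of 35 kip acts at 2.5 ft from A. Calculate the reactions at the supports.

A_x = -19.68 kip, A_y = 50.74 kip, C_y = 36.90 kip

Taking moments about A: C_y·13.2 − 30·sin49°·9.3 − 30·6.3 − 35·2.5 = 0 → C_y = 487.064/13.2 = 36.8988 ≈ 36.90 kip.
ΣF_y = 0: A_y + 36.8988 − 30·sin49° − 30 − 35 = 0 → A_y = 50.74 kip.
ΣF_x = 0: A_x + 30·cos49° = 0 → A_x = -19.68 kip.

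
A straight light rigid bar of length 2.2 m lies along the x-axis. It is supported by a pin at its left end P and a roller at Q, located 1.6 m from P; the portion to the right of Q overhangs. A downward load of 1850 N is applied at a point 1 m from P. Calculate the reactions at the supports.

P_x = 0, P_y = 693.8 N, Q_y = 1156 N

ΣM about P: Q_y·1.6 − 1850·1 = 0 → Q_y = 1850/1.6 = 1156.25 ≈ 1156 N.
ΣF_y = 0: P_y + 1156.25 − 1850 = 0 → P_y = 693.8 N.
ΣF_x = 0: no horizontal applied forces, so P_x = 0.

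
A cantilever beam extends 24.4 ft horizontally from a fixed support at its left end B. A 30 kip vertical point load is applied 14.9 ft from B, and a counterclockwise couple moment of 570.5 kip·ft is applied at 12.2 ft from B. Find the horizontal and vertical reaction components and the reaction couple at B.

ΣF_x = 0: B_x = 0.
ΣF_y = 0: B_y − 30 = 0 → B_y = 30.00 kip.
ΣM about B: M_B − 30·14.9 + 570.5 = 0 → M_B = -123.5 kip·ft.

B_x = 0, B_y = 30.00 kip, M_B = -123.5 kip·ft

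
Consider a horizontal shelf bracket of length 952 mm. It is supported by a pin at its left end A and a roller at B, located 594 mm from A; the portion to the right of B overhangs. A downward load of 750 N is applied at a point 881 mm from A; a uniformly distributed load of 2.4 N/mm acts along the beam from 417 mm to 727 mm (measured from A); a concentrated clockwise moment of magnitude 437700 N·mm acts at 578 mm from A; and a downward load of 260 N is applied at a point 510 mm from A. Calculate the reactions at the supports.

Resultant of the distributed load: 2.4 × 310 = 744 N at 572 mm from A.
ΣM about A: B_y·594 − 750·881 − (2.4·310)·572 − 437700 − 260·510 = 0 → B_y = 1656618/594 = 2788.92 ≈ 2789 N.
ΣF_y = 0: A_y + 2788.92 − 750 − 2.4·310 − 260 = 0 → A_y = -1035 N.
ΣF_x = 0: no horizontal applied forces, so A_x = 0.

A_x = 0, A_y = -1035 N, B_y = 2789 N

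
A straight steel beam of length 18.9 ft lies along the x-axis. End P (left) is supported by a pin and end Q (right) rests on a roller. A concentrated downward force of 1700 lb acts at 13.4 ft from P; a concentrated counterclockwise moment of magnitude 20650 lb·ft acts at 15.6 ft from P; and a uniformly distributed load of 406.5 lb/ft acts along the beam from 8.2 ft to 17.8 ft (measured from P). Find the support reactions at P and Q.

Resultant of the distributed load: 406.5 × 9.6 = 3902.4 lb at 13 ft from P.
Taking moments about P: Q_y·18.9 − 1700·13.4 + 20650 − (406.5·9.6)·13 = 0 → Q_y = 52861.2/18.9 = 2796.89 ≈ 2797 lb.
ΣF_y = 0: P_y + 2796.89 − 1700 − 406.5·9.6 = 0 → P_y = 2806 lb.
ΣF_x = 0: no horizontal applied forces, so P_x = 0.

P_x = 0, P_y = 2806 lb, Q_y = 2797 lb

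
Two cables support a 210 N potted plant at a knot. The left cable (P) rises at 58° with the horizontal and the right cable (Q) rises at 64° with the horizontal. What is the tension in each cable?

T_P = 108.6 N, T_Q = 131.2 N

ΣF_x = 0: −T_P·cos58° + T_Q·cos64° = 0 → T_Q = 1.20884·T_P.
ΣF_y = 0: T_P·sin58° + T_Q·sin64° = 210.
Substitute: T_P·(0.848048 + 1.20884·0.898794) = 210 → T_P = 108.553 ≈ 108.6 N.
Then T_Q = 1.20884 × 108.553 = 131.2 N.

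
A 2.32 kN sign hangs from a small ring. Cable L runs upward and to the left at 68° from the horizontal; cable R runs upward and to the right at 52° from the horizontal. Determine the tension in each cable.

ΣF_x = 0: −T_L·cos68° + T_R·cos52° = 0 → T_R = 0.608462·T_L.
ΣF_y = 0: T_L·sin68° + T_R·sin52° = 2.32.
Substitute: T_L·(0.927184 + 0.608462·0.788011) = 2.32 → T_L = 1.6493 ≈ 1.649 kN.
Then T_R = 0.608462 × 1.6493 = 1.004 kN.

T_L = 1.649 kN, T_R = 1.004 kN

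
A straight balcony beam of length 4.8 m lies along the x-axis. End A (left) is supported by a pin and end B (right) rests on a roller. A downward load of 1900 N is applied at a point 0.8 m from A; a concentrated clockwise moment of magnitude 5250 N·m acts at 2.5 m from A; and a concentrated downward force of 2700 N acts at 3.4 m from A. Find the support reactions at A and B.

Moments about A: B_y·4.8 − 1900·0.8 − 5250 − 2700·3.4 = 0 → B_y = 15950/4.8 = 3322.92 ≈ 3323 N.
ΣF_y = 0: A_y + 3322.92 − 1900 − 2700 = 0 → A_y = 1277 N.
ΣF_x = 0: no horizontal applied forces, so A_x = 0.

A_x = 0, A_y = 1277 N, B_y = 3323 N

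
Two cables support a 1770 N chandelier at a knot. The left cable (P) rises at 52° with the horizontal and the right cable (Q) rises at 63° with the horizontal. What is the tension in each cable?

T_P = 886.6 N, T_Q = 1202 N

ΣF_x = 0: −T_P·cos52° + T_Q·cos63° = 0 → T_Q = 1.35611·T_P.
ΣF_y = 0: T_P·sin52° + T_Q·sin63° = 1770.
Substitute: T_P·(0.788011 + 1.35611·0.891007) = 1770 → T_P = 886.634 ≈ 886.6 N.
Then T_Q = 1.35611 × 886.634 = 1202 N.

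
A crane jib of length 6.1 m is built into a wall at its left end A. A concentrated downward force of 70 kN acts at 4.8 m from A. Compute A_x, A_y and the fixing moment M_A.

A_x = 0, A_y = 70.00 kN, M_A = 336.0 kN·m

ΣF_x = 0: A_x = 0.
ΣF_y = 0: A_y − 70 = 0 → A_y = 70.00 kN.
ΣM about A: M_A − 70·4.8 = 0 → M_A = 336.0 kN·m.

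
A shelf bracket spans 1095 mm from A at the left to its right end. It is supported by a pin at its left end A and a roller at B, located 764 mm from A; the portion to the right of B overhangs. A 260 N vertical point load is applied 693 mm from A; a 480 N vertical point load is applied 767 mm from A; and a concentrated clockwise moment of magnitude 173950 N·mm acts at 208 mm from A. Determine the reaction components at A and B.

ΣM about A: B_y·764 − 260·693 − 480·767 − 173950 = 0 → B_y = 722290/764 = 945.406 ≈ 945.4 N.
ΣF_y = 0: A_y + 945.406 − 260 − 480 = 0 → A_y = -205.4 N.
ΣF_x = 0: no horizontal applied forces, so A_x = 0.

A_x = 0, A_y = -205.4 N, B_y = 945.4 N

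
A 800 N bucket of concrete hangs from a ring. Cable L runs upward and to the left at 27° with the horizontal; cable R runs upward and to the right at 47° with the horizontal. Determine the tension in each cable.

T_L = 567.6 N, T_R = 741.5 N

ΣF_x = 0: −T_L·cos27° + T_R·cos47° = 0 → T_R = 1.30646·T_L.
ΣF_y = 0: T_L·sin27° + T_R·sin47° = 800.
Substitute: T_L·(0.45399 + 1.30646·0.731354) = 800 → T_L = 567.587 ≈ 567.6 N.
Then T_R = 1.30646 × 567.587 = 741.5 N.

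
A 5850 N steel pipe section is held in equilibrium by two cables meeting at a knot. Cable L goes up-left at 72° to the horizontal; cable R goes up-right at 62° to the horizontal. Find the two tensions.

T_L = 3818 N, T_R = 2513 N

ΣF_x = 0: −T_L·cos72° + T_R·cos62° = 0 → T_R = 0.658223·T_L.
ΣF_y = 0: T_L·sin72° + T_R·sin62° = 5850.
Substitute: T_L·(0.951057 + 0.658223·0.882948) = 5850 → T_L = 3817.96 ≈ 3818 N.
Then T_R = 0.658223 × 3817.96 = 2513 N.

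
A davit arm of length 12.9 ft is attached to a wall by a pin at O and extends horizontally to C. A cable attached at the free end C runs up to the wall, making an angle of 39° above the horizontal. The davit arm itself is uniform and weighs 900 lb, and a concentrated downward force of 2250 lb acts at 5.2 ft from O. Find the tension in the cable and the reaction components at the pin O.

ΣM about O: T·sin39°·12.9 − 900·6.45 − 2250·5.2 = 0 → T = 17505/(12.9·0.62932) = 2156.26 ≈ 2156 lb.
ΣF_x = 0: O_x − T·cos39° = 0 → O_x = 2156.26 × 0.777146 = 1676 lb.
ΣF_y = 0: O_y + T·sin39° − 900 − 2250 = 0 → O_y = 3150 − 2156.26 × 0.62932 = 1793 lb.

T = 2156 lb, O_x = 1676 lb, O_y = 1793 lb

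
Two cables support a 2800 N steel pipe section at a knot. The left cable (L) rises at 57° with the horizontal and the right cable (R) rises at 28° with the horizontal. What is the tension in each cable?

ΣF_x = 0: −T_L·cos57° + T_R·cos28° = 0 → T_R = 0.616842·T_L.
ΣF_y = 0: T_L·sin57° + T_R·sin28° = 2800.
Substitute: T_L·(0.838671 + 0.616842·0.469472) = 2800 → T_L = 2481.7 ≈ 2482 N.
Then T_R = 0.616842 × 2481.7 = 1531 N.

T_L = 2482 N, T_R = 1531 N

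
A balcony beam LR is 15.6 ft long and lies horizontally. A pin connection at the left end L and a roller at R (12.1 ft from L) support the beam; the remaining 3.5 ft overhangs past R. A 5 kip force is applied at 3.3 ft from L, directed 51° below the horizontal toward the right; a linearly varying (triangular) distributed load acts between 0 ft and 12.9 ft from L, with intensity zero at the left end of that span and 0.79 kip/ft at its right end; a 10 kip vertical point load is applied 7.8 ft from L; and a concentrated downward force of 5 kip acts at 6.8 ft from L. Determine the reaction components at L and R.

Resultant of the triangular load: ½ × 0.79 × 12.9 = 5.0955 kip, acting at 8.6 ft from L (one-third of the span from the peak).
ΣM about L: R_y·12.1 − 5·sin51°·3.3 − (½·0.79·12.9)·8.6 − 10·7.8 − 5·6.8 = 0 → R_y = 168.644/12.1 = 13.9375 ≈ 13.94 kip.
ΣF_y = 0: L_y + 13.9375 − 5·sin51° − ½·0.79·12.9 − 10 − 5 = 0 → L_y = 10.04 kip.
ΣF_x = 0: L_x + 5·cos51° = 0 → L_x = -3.147 kip.

L_x = -3.147 kip, L_y = 10.04 kip, R_y = 13.94 kip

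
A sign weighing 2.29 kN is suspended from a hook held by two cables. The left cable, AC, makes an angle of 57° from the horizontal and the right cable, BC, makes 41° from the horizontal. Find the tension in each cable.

T_AC = 1.745 kN, T_BC = 1.259 kN

ΣF_x = 0: −T_AC·cos57° + T_BC·cos41° = 0 → T_BC = 0.721654·T_AC.
ΣF_y = 0: T_AC·sin57° + T_BC·sin41° = 2.29.
Substitute: T_AC·(0.838671 + 0.721654·0.656059) = 2.29 → T_AC = 1.74527 ≈ 1.745 kN.
Then T_BC = 0.721654 × 1.74527 = 1.259 kN.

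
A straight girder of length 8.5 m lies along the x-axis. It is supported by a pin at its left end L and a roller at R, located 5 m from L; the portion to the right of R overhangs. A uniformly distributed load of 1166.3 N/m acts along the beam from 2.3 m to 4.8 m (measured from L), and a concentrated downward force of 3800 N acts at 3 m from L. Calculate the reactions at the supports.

Resultant of the distributed load: 1166.3 × 2.5 = 2915.75 N at 3.55 m from L.
Moments about L: R_y·5 − (1166.3·2.5)·3.55 − 3800·3 = 0 → R_y = 21750.9125/5 = 4350.18 ≈ 4350 N.
ΣF_y = 0: L_y + 4350.18 − 1166.3·2.5 − 3800 = 0 → L_y = 2366 N.
ΣF_x = 0: no horizontal applied forces, so L_x = 0.

L_x = 0, L_y = 2366 N, R_y = 4350 N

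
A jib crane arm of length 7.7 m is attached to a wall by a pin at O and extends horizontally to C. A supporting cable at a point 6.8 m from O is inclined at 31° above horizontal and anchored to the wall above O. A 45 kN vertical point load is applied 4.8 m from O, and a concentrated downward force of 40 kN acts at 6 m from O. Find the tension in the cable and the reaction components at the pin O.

T = 130.2 kN, O_x = 111.6 kN, O_y = 17.94 kN

ΣM about O: T·sin31°·6.8 − 45·4.8 − 40·6 = 0 → T = 456/(6.8·0.515038) = 130.202 ≈ 130.2 kN.
ΣF_x = 0: O_x − T·cos31° = 0 → O_x = 130.202 × 0.857167 = 111.6 kN.
ΣF_y = 0: O_y + T·sin31° − 45 − 40 = 0 → O_y = 85 − 130.202 × 0.515038 = 17.94 kN.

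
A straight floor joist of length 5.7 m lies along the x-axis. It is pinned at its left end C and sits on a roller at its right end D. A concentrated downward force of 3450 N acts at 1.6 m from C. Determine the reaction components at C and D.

Moments about C: D_y·5.7 − 3450·1.6 = 0 → D_y = 5520/5.7 = 968.421 ≈ 968.4 N.
ΣF_y = 0: C_y + 968.421 − 3450 = 0 → C_y = 2482 N.
ΣF_x = 0: no horizontal applied forces, so C_x = 0.

C_x = 0, C_y = 2482 N, D_y = 968.4 N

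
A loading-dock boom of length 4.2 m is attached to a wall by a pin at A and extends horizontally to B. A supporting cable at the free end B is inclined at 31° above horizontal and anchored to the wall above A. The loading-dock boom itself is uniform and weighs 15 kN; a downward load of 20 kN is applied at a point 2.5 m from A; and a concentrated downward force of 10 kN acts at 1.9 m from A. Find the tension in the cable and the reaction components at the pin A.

ΣM about A: T·sin31°·4.2 − 15·2.1 − 20·2.5 − 10·1.9 = 0 → T = 100.5/(4.2·0.515038) = 46.4598 ≈ 46.46 kN.
ΣF_x = 0: A_x − T·cos31° = 0 → A_x = 46.4598 × 0.857167 = 39.82 kN.
ΣF_y = 0: A_y + T·sin31° − 15 − 20 − 10 = 0 → A_y = 45 − 46.4598 × 0.515038 = 21.07 kN.

T = 46.46 kN, A_x = 39.82 kN, A_y = 21.07 kN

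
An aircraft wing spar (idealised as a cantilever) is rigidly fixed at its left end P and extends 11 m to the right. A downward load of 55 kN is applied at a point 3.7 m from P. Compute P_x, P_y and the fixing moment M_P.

P_x = 0, P_y = 55.00 kN, M_P = 203.5 kN·m

ΣF_x = 0: P_x = 0.
ΣF_y = 0: P_y − 55 = 0 → P_y = 55.00 kN.
ΣM about P: M_P − 55·3.7 = 0 → M_P = 203.5 kN·m.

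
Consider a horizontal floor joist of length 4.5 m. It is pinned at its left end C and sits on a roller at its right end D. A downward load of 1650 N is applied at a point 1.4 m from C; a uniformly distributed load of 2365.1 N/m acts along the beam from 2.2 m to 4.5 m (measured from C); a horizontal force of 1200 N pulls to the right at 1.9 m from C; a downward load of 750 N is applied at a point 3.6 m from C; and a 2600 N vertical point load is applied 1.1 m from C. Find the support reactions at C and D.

Resultant of the distributed load: 2365.1 × 2.3 = 5439.73 N at 3.35 m from C.
ΣM about C: D_y·4.5 − 1650·1.4 − (2365.1·2.3)·3.35 − 750·3.6 − 2600·1.1 = 0 → D_y = 26093.0955/4.5 = 5798.47 ≈ 5798 N.
ΣF_y = 0: C_y + 5798.47 − 1650 − 2365.1·2.3 − 750 − 2600 = 0 → C_y = 4641 N.
ΣF_x = 0: C_x + 1200 = 0 → C_x = -1200 N.

C_x = -1200 N, C_y = 4641 N, D_y = 5798 N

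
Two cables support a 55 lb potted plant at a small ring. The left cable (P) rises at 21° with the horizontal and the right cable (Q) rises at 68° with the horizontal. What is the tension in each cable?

T_P = 20.61 lb, T_Q = 51.35 lb

ΣF_x = 0: −T_P·cos21° + T_Q·cos68° = 0 → T_Q = 2.49216·T_P.
ΣF_y = 0: T_P·sin21° + T_Q·sin68° = 55.
Substitute: T_P·(0.358368 + 2.49216·0.927184) = 55 → T_P = 20.6065 ≈ 20.61 lb.
Then T_Q = 2.49216 × 20.6065 = 51.35 lb.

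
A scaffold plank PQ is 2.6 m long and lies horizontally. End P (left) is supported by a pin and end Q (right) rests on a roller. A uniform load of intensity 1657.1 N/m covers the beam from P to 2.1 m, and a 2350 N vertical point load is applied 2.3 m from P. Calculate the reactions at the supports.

Resultant of the distributed load: 1657.1 × 2.1 = 3479.91 N at 1.05 m from P.
ΣM about P: Q_y·2.6 − (1657.1·2.1)·1.05 − 2350·2.3 = 0 → Q_y = 9058.9055/2.6 = 3484.19 ≈ 3484 N.
ΣF_y = 0: P_y + 3484.19 − 1657.1·2.1 − 2350 = 0 → P_y = 2346 N.
ΣF_x = 0: no horizontal applied forces, so P_x = 0.

P_x = 0, P_y = 2346 N, Q_y = 3484 N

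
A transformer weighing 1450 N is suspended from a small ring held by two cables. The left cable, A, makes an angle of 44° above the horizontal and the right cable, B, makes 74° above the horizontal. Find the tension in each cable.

ΣF_x = 0: −T_A·cos44° + T_B·cos74° = 0 → T_B = 2.60973·T_A.
ΣF_y = 0: T_A·sin44° + T_B·sin74° = 1450.
Substitute: T_A·(0.694658 + 2.60973·0.961262) = 1450 → T_A = 452.659 ≈ 452.7 N.
Then T_B = 2.60973 × 452.659 = 1181 N.

T_A = 452.7 N, T_B = 1181 N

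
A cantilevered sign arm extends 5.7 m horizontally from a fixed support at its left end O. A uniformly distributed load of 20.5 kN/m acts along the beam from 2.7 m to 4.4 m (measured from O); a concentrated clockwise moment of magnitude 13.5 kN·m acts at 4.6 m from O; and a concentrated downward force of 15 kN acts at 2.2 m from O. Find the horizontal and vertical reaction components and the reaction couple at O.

Resultant of the distributed load: 20.5 × 1.7 = 34.85 kN at 3.55 m from O.
ΣF_x = 0: O_x = 0.
ΣF_y = 0: O_y − 20.5·1.7 − 15 = 0 → O_y = 49.85 kN.
ΣM about O: M_O − (20.5·1.7)·3.55 − 13.5 − 15·2.2 = 0 → M_O = 170.2 kN·m.

O_x = 0, O_y = 49.85 kN, M_O = 170.2 kN·m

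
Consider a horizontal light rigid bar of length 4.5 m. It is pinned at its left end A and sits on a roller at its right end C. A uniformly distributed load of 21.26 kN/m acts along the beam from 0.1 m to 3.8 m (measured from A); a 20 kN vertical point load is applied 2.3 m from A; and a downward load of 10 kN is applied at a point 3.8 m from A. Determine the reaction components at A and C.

Resultant of the distributed load: 21.26 × 3.7 = 78.662 kN at 1.95 m from A.
Moments about A: C_y·4.5 − (21.26·3.7)·1.95 − 20·2.3 − 10·3.8 = 0 → C_y = 237.3909/4.5 = 52.7535 ≈ 52.75 kN.
ΣF_y = 0: A_y + 52.7535 − 21.26·3.7 − 20 − 10 = 0 → A_y = 55.91 kN.
ΣF_x = 0: no horizontal applied forces, so A_x = 0.

A_x = 0, A_y = 55.91 kN, C_y = 52.75 kN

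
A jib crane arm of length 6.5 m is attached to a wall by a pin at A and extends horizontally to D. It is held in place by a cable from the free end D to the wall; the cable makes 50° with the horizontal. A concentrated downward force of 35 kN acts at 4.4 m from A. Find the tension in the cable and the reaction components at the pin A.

T = 30.93 kN, A_x = 19.88 kN, A_y = 11.31 kN

ΣM about A: T·sin50°·6.5 − 35·4.4 = 0 → T = 154/(6.5·0.766044) = 30.9281 ≈ 30.93 kN.
ΣF_x = 0: A_x − T·cos50° = 0 → A_x = 30.9281 × 0.642788 = 19.88 kN.
ΣF_y = 0: A_y + T·sin50° − 35 = 0 → A_y = 35 − 30.9281 × 0.766044 = 11.31 kN.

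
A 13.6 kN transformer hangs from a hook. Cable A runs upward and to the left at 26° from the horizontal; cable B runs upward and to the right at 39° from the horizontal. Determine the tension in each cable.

T_A = 11.66 kN, T_B = 13.49 kN

ΣF_x = 0: −T_A·cos26° + T_B·cos39° = 0 → T_B = 1.15653·T_A.
ΣF_y = 0: T_A·sin26° + T_B·sin39° = 13.6.
Substitute: T_A·(0.438371 + 1.15653·0.62932) = 13.6 → T_A = 11.6618 ≈ 11.66 kN.
Then T_B = 1.15653 × 11.6618 = 13.49 kN.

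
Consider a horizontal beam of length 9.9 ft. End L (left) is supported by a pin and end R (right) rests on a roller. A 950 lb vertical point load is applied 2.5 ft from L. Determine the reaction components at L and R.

ΣM about L: R_y·9.9 − 950·2.5 = 0 → R_y = 2375/9.9 = 239.899 ≈ 239.9 lb.
ΣF_y = 0: L_y + 239.899 − 950 = 0 → L_y = 710.1 lb.
ΣF_x = 0: no horizontal applied forces, so L_x = 0.

L_x = 0, L_y = 710.1 lb, R_y = 239.9 lb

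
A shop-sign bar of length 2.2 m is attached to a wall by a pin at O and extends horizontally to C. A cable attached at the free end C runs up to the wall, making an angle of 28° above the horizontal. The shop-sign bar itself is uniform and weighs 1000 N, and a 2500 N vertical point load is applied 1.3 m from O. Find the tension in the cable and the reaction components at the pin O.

ΣM about O: T·sin28°·2.2 − 1000·1.1 − 2500·1.3 = 0 → T = 4350/(2.2·0.469472) = 4211.69 ≈ 4212 N.
ΣF_x = 0: O_x − T·cos28° = 0 → O_x = 4211.69 × 0.882948 = 3719 N.
ΣF_y = 0: O_y + T·sin28° − 1000 − 2500 = 0 → O_y = 3500 − 4211.69 × 0.469472 = 1523 N.

T = 4212 N, O_x = 3719 N, O_y = 1523 N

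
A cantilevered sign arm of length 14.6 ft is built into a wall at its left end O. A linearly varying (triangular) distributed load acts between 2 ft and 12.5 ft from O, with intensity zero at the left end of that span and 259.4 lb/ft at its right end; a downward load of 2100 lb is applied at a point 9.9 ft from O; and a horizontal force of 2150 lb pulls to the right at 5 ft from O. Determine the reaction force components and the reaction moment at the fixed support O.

O_x = -2150 lb, O_y = 3462 lb, M_O = 33050 lb·ft

Resultant of the triangular load: ½ × 259.4 × 10.5 = 1361.85 lb, acting at 9 ft from O (one-third of the span from the peak).
ΣF_x = 0: O_x + 2150 = 0 → O_x = -2150 lb.
ΣF_y = 0: O_y − ½·259.4·10.5 − 2100 = 0 → O_y = 3462 lb.
ΣM about O: M_O − (½·259.4·10.5)·9 − 2100·9.9 = 0 → M_O = 33050 lb·ft.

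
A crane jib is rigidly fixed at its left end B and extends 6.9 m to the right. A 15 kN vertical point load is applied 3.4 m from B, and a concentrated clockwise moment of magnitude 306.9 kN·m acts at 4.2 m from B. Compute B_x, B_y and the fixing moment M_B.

B_x = 0, B_y = 15.00 kN, M_B = 357.9 kN·m

ΣF_x = 0: B_x = 0.
ΣF_y = 0: B_y − 15 = 0 → B_y = 15.00 kN.
ΣM about B: M_B − 15·3.4 − 306.9 = 0 → M_B = 357.9 kN·m.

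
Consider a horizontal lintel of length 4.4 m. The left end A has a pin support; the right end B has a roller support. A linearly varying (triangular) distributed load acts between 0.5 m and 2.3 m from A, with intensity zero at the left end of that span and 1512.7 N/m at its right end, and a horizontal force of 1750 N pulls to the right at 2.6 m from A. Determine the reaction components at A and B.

A_x = -1750 N, A_y = 835.4 N, B_y = 526.0 N

Resultant of the triangular load: ½ × 1512.7 × 1.8 = 1361.43 N, acting at 1.7 m from A (one-third of the span from the peak).
Taking moments about A: B_y·4.4 − (½·1512.7·1.8)·1.7 = 0 → B_y = 2314.431/4.4 = 526.007 ≈ 526.0 N.
ΣF_y = 0: A_y + 526.007 − ½·1512.7·1.8 = 0 → A_y = 835.4 N.
ΣF_x = 0: A_x + 1750 = 0 → A_x = -1750 N.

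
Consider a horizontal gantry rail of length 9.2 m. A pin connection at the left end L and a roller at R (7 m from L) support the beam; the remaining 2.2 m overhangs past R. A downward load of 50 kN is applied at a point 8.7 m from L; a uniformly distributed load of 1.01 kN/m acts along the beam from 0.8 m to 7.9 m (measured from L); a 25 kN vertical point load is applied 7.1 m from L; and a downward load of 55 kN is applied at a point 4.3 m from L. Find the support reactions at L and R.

Resultant of the distributed load: 1.01 × 7.1 = 7.171 kN at 4.35 m from L.
ΣM about L: R_y·7 − 50·8.7 − (1.01·7.1)·4.35 − 25·7.1 − 55·4.3 = 0 → R_y = 880.19385/7 = 125.742 ≈ 125.7 kN.
ΣF_y = 0: L_y + 125.742 − 50 − 1.01·7.1 − 25 − 55 = 0 → L_y = 11.43 kN.
ΣF_x = 0: no horizontal applied forces, so L_x = 0.

L_x = 0, L_y = 11.43 kN, R_y = 125.7 kN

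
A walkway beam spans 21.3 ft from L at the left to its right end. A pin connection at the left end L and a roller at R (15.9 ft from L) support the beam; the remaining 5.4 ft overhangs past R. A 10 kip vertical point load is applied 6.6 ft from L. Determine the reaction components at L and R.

L_x = 0, L_y = 5.849 kip, R_y = 4.151 kip

ΣM about L: R_y·15.9 − 10·6.6 = 0 → R_y = 66/15.9 = 4.15094 ≈ 4.151 kip.
ΣF_y = 0: L_y + 4.15094 − 10 = 0 → L_y = 5.849 kip.
ΣF_x = 0: no horizontal applied forces, so L_x = 0.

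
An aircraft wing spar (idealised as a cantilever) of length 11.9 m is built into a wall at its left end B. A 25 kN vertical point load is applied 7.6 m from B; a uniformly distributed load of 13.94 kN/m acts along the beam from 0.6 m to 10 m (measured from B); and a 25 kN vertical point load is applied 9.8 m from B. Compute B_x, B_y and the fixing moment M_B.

Resultant of the distributed load: 13.94 × 9.4 = 131.036 kN at 5.3 m from B.
ΣF_x = 0: B_x = 0.
ΣF_y = 0: B_y − 25 − 13.94·9.4 − 25 = 0 → B_y = 181.0 kN.
ΣM about B: M_B − 25·7.6 − (13.94·9.4)·5.3 − 25·9.8 = 0 → M_B = 1129 kN·m.

B_x = 0, B_y = 181.0 kN, M_B = 1129 kN·m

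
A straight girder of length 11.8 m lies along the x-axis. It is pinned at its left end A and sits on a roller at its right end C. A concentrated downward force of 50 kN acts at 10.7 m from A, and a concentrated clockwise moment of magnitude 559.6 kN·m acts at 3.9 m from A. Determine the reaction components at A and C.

ΣM about A: C_y·11.8 − 50·10.7 − 559.6 = 0 → C_y = 1094.6/11.8 = 92.7627 ≈ 92.76 kN.
ΣF_y = 0: A_y + 92.7627 − 50 = 0 → A_y = -42.76 kN.
ΣF_x = 0: no horizontal applied forces, so A_x = 0.

A_x = 0, A_y = -42.76 kN, C_y = 92.76 kN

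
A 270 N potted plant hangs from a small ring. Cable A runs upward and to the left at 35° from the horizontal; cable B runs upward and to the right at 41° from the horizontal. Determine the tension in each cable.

ΣF_x = 0: −T_A·cos35° + T_B·cos41° = 0 → T_B = 1.08539·T_A.
ΣF_y = 0: T_A·sin35° + T_B·sin41° = 270.
Substitute: T_A·(0.573576 + 1.08539·0.656059) = 270 → T_A = 210.01 ≈ 210.0 N.
Then T_B = 1.08539 × 210.01 = 227.9 N.

T_A = 210.0 N, T_B = 227.9 N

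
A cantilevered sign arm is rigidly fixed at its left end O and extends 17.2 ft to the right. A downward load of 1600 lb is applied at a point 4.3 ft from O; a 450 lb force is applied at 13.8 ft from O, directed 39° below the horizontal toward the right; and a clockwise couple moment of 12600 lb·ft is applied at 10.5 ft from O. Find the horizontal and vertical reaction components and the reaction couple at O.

O_x = -349.7 lb, O_y = 1883 lb, M_O = 23390 lb·ft

ΣF_x = 0: O_x + 450·cos39° = 0 → O_x = -349.7 lb.
ΣF_y = 0: O_y − 1600 − 450·sin39° = 0 → O_y = 1883 lb.
ΣM about O: M_O − 1600·4.3 − 450·sin39°·13.8 − 12600 = 0 → M_O = 23390 lb·ft.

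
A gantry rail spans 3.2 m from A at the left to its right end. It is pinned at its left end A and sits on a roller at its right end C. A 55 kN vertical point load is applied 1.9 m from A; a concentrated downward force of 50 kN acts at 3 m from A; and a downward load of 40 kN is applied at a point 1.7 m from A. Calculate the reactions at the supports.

Taking moments about A: C_y·3.2 − 55·1.9 − 50·3 − 40·1.7 = 0 → C_y = 322.5/3.2 = 100.781 ≈ 100.8 kN.
ΣF_y = 0: A_y + 100.781 − 55 − 50 − 40 = 0 → A_y = 44.22 kN.
ΣF_x = 0: no horizontal applied forces, so A_x = 0.

A_x = 0, A_y = 44.22 kN, C_y = 100.8 kN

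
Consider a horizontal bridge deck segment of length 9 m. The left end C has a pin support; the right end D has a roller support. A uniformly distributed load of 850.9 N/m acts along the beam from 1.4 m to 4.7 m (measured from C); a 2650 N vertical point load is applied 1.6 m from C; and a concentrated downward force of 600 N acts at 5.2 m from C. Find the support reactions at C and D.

C_x = 0, C_y = 4289 N, D_y = 1769 N

Resultant of the distributed load: 850.9 × 3.3 = 2807.97 N at 3.05 m from C.
ΣM about C: D_y·9 − (850.9·3.3)·3.05 − 2650·1.6 − 600·5.2 = 0 → D_y = 15924.3085/9 = 1769.37 ≈ 1769 N.
ΣF_y = 0: C_y + 1769.37 − 850.9·3.3 − 2650 − 600 = 0 → C_y = 4289 N.
ΣF_x = 0: no horizontal applied forces, so C_x = 0.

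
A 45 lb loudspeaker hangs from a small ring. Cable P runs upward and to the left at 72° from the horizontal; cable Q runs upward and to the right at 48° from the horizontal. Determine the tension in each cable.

ΣF_x = 0: −T_P·cos72° + T_Q·cos48° = 0 → T_Q = 0.461819·T_P.
ΣF_y = 0: T_P·sin72° + T_Q·sin48° = 45.
Substitute: T_P·(0.951057 + 0.461819·0.743145) = 45 → T_P = 34.769 ≈ 34.77 lb.
Then T_Q = 0.461819 × 34.769 = 16.06 lb.

T_P = 34.77 lb, T_Q = 16.06 lb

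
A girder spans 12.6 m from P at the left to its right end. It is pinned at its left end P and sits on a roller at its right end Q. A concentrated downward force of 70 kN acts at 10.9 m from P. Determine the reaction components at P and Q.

Taking moments about P: Q_y·12.6 − 70·10.9 = 0 → Q_y = 763/12.6 = 60.5556 ≈ 60.56 kN.
ΣF_y = 0: P_y + 60.5556 − 70 = 0 → P_y = 9.444 kN.
ΣF_x = 0: no horizontal applied forces, so P_x = 0.

P_x = 0, P_y = 9.444 kN, Q_y = 60.56 kN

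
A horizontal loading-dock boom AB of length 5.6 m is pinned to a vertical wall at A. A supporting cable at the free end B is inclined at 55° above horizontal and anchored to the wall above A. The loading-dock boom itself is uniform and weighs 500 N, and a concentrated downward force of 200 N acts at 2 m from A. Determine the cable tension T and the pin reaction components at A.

T = 392.4 N, A_x = 225.1 N, A_y = 378.6 N

ΣM about A: T·sin55°·5.6 − 500·2.8 − 200·2 = 0 → T = 1800/(5.6·0.819152) = 392.392 ≈ 392.4 N.
ΣF_x = 0: A_x − T·cos55° = 0 → A_x = 392.392 × 0.573576 = 225.1 N.
ΣF_y = 0: A_y + T·sin55° − 500 − 200 = 0 → A_y = 700 − 392.392 × 0.819152 = 378.6 N.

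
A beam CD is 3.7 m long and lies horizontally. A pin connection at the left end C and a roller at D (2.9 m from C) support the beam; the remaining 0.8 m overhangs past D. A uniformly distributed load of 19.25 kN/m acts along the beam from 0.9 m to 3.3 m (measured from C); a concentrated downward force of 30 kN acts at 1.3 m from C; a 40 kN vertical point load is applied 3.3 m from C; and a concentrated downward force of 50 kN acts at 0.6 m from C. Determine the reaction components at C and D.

Resultant of the distributed load: 19.25 × 2.4 = 46.2 kN at 2.1 m from C.
Moments about C: D_y·2.9 − (19.25·2.4)·2.1 − 30·1.3 − 40·3.3 − 50·0.6 = 0 → D_y = 298.02/2.9 = 102.766 ≈ 102.8 kN.
ΣF_y = 0: C_y + 102.766 − 19.25·2.4 − 30 − 40 − 50 = 0 → C_y = 63.43 kN.
ΣF_x = 0: no horizontal applied forces, so C_x = 0.

C_x = 0, C_y = 63.43 kN, D_y = 102.8 kN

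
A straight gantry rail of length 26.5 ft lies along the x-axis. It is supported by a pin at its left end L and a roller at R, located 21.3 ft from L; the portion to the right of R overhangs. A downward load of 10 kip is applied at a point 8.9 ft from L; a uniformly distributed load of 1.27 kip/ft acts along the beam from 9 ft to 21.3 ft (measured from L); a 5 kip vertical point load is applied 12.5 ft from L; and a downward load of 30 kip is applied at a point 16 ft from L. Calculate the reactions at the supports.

Resultant of the distributed load: 1.27 × 12.3 = 15.621 kip at 15.15 ft from L.
Moments about L: R_y·21.3 − 10·8.9 − (1.27·12.3)·15.15 − 5·12.5 − 30·16 = 0 → R_y = 868.15815/21.3 = 40.7586 ≈ 40.76 kip.
ΣF_y = 0: L_y + 40.7586 − 10 − 1.27·12.3 − 5 − 30 = 0 → L_y = 19.86 kip.
ΣF_x = 0: no horizontal applied forces, so L_x = 0.

L_x = 0, L_y = 19.86 kip, R_y = 40.76 kip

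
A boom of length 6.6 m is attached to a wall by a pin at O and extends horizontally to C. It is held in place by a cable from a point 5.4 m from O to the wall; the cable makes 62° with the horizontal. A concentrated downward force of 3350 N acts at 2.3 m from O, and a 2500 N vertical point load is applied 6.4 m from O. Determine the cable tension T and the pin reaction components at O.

T = 4972 N, O_x = 2334 N, O_y = 1460 N

ΣM about O: T·sin62°·5.4 − 3350·2.3 − 2500·6.4 = 0 → T = 23705/(5.4·0.882948) = 4971.77 ≈ 4972 N.
ΣF_x = 0: O_x − T·cos62° = 0 → O_x = 4971.77 × 0.469472 = 2334 N.
ΣF_y = 0: O_y + T·sin62° − 3350 − 2500 = 0 → O_y = 5850 − 4971.77 × 0.882948 = 1460 N.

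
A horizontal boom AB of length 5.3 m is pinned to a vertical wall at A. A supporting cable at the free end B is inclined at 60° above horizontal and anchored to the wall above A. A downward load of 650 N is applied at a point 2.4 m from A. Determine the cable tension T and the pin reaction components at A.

T = 339.9 N, A_x = 169.9 N, A_y = 355.7 N

ΣM about A: T·sin60°·5.3 − 650·2.4 = 0 → T = 1560/(5.3·0.866025) = 339.874 ≈ 339.9 N.
ΣF_x = 0: A_x − T·cos60° = 0 → A_x = 339.874 × 0.5 = 169.9 N.
ΣF_y = 0: A_y + T·sin60° − 650 = 0 → A_y = 650 − 339.874 × 0.866025 = 355.7 N.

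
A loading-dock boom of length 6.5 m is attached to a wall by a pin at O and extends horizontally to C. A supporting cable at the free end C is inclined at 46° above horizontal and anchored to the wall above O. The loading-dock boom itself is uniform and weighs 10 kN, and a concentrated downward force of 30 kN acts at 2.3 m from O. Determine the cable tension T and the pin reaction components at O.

ΣM about O: T·sin46°·6.5 − 10·3.25 − 30·2.3 = 0 → T = 101.5/(6.5·0.71934) = 21.7079 ≈ 21.71 kN.
ΣF_x = 0: O_x − T·cos46° = 0 → O_x = 21.7079 × 0.694658 = 15.08 kN.
ΣF_y = 0: O_y + T·sin46° − 10 − 30 = 0 → O_y = 40 − 21.7079 × 0.71934 = 24.38 kN.

T = 21.71 kN, O_x = 15.08 kN, O_y = 24.38 kN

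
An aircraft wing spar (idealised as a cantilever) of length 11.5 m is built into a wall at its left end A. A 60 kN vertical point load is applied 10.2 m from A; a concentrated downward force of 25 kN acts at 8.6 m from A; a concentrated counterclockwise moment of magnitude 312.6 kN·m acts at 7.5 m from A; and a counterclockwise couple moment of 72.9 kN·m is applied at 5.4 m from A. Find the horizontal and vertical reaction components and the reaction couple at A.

ΣF_x = 0: A_x = 0.
ΣF_y = 0: A_y − 60 − 25 = 0 → A_y = 85.00 kN.
ΣM about A: M_A − 60·10.2 − 25·8.6 + 312.6 + 72.9 = 0 → M_A = 441.5 kN·m.

A_x = 0, A_y = 85.00 kN, M_A = 441.5 kN·m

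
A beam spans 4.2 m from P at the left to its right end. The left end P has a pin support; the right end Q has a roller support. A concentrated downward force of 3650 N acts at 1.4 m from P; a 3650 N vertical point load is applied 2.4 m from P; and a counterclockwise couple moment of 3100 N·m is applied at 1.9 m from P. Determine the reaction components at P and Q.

Taking moments about P: Q_y·4.2 − 3650·1.4 − 3650·2.4 + 3100 = 0 → Q_y = 10770/4.2 = 2564.29 ≈ 2564 N.
ΣF_y = 0: P_y + 2564.29 − 3650 − 3650 = 0 → P_y = 4736 N.
ΣF_x = 0: no horizontal applied forces, so P_x = 0.

P_x = 0, P_y = 4736 N, Q_y = 2564 N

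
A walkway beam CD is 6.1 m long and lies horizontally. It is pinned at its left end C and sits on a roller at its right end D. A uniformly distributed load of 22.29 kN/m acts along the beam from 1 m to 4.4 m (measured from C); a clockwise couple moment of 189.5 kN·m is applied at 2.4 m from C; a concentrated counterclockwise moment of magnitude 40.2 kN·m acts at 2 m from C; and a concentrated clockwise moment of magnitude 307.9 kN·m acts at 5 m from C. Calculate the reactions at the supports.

C_x = 0, C_y = -32.71 kN, D_y = 108.5 kN

Resultant of the distributed load: 22.29 × 3.4 = 75.786 kN at 2.7 m from C.
Taking moments about C: D_y·6.1 − (22.29·3.4)·2.7 − 189.5 + 40.2 − 307.9 = 0 → D_y = 661.8222/6.1 = 108.495 ≈ 108.5 kN.
ΣF_y = 0: C_y + 108.495 − 22.29·3.4 = 0 → C_y = -32.71 kN.
ΣF_x = 0: no horizontal applied forces, so C_x = 0.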